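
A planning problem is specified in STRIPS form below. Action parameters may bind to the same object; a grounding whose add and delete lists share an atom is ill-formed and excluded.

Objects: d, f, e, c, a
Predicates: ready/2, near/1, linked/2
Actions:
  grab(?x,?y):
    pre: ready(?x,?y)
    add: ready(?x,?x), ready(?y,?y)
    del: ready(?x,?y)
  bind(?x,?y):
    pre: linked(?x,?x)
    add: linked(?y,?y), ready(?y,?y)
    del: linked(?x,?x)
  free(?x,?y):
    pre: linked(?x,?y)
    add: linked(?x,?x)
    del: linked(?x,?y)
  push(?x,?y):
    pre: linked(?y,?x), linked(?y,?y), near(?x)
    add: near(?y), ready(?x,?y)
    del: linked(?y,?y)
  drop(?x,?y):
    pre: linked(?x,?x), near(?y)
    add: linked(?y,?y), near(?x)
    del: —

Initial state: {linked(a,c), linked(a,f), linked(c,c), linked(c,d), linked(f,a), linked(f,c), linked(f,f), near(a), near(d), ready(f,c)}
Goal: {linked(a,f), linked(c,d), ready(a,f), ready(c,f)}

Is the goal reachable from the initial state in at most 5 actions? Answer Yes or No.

Yes

1. push(a,f)  →  {linked(a,c), linked(a,f), linked(c,c), linked(c,d), linked(f,a), linked(f,c), near(a), near(d), near(f), ready(a,f), ready(f,c)}
2. drop(c,f)  →  {linked(a,c), linked(a,f), linked(c,c), linked(c,d), linked(f,a), linked(f,c), linked(f,f), near(a), near(c), near(d), near(f), ready(a,f), ready(f,c)}
3. push(c,f)  →  {linked(a,c), linked(a,f), linked(c,c), linked(c,d), linked(f,a), linked(f,c), near(a), near(c), near(d), near(f), ready(a,f), ready(c,f), ready(f,c)}
optimal plan length = 3; 3 ≤ 5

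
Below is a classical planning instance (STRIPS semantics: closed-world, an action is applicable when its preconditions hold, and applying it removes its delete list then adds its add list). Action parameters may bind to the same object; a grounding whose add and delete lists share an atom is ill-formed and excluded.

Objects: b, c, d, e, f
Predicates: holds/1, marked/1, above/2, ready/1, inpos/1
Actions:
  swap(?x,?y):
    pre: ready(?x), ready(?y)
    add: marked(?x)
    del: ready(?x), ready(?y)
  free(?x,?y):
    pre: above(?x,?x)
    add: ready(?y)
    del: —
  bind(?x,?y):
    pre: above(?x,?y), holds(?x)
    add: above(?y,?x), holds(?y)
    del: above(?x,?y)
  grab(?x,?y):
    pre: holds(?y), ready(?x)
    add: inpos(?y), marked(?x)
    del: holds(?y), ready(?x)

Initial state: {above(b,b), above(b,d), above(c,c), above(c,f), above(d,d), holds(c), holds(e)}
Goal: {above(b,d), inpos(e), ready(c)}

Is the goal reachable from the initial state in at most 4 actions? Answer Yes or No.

1. free(b,b)  →  {above(b,b), above(b,d), above(c,c), above(c,f), above(d,d), holds(c), holds(e), ready(b)}
2. free(b,c)  →  {above(b,b), above(b,d), above(c,c), above(c,f), above(d,d), holds(c), holds(e), ready(b), ready(c)}
3. grab(b,e)  →  {above(b,b), above(b,d), above(c,c), above(c,f), above(d,d), holds(c), inpos(e), marked(b), ready(c)}
optimal plan length = 3; 3 ≤ 4

Yes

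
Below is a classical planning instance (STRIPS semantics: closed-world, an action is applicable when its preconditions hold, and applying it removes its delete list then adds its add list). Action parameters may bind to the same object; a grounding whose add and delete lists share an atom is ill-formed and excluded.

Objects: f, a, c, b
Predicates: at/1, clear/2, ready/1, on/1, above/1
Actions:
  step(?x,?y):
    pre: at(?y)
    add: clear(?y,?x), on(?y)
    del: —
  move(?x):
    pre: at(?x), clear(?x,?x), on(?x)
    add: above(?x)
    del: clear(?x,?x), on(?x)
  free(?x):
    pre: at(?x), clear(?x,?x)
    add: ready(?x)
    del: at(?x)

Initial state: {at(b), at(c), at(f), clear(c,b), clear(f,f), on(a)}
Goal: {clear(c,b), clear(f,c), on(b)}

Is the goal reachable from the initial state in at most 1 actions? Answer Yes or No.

No

1. step(f,b)  →  {at(b), at(c), at(f), clear(b,f), clear(c,b), clear(f,f), on(a), on(b)}
2. step(c,f)  →  {at(b), at(c), at(f), clear(b,f), clear(c,b), clear(f,c), clear(f,f), on(a), on(b), on(f)}
optimal plan length = 2; 2 > 1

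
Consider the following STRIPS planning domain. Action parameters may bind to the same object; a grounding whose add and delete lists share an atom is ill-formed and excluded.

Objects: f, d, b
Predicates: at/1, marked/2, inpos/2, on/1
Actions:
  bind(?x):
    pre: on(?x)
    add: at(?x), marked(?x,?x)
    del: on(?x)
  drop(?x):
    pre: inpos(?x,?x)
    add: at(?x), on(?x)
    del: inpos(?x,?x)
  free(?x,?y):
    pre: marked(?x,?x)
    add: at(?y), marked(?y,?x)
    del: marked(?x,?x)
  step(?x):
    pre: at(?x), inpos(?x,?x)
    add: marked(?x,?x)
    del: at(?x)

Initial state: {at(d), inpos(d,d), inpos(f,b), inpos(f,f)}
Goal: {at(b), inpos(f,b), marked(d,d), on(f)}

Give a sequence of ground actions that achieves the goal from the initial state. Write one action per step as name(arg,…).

drop(f); step(d); drop(d); free(d,b); bind(d)

1. drop(f)  →  {at(d), at(f), inpos(d,d), inpos(f,b), on(f)}
2. step(d)  →  {at(f), inpos(d,d), inpos(f,b), marked(d,d), on(f)}
3. drop(d)  →  {at(d), at(f), inpos(f,b), marked(d,d), on(d), on(f)}
4. free(d,b)  →  {at(b), at(d), at(f), inpos(f,b), marked(b,d), on(d), on(f)}
5. bind(d)  →  {at(b), at(d), at(f), inpos(f,b), marked(b,d), marked(d,d), on(f)}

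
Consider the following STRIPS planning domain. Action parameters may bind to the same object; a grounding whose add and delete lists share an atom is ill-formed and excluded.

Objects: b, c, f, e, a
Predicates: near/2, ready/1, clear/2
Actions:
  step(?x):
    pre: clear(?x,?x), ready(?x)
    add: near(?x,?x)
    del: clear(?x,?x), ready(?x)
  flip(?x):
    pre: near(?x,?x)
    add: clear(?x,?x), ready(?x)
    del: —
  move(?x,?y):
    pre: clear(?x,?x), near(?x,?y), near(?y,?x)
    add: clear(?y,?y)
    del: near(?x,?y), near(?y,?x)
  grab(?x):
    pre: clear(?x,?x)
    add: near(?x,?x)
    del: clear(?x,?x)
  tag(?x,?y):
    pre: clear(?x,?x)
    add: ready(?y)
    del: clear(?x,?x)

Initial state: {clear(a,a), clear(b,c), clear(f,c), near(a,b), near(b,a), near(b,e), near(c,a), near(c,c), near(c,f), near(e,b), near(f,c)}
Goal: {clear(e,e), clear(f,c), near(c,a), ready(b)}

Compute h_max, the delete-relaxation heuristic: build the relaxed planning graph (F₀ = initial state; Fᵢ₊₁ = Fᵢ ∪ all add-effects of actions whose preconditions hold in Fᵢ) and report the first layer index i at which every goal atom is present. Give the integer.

2

F0 = init (11 atoms)
F1 = F0 ∪ {clear(b,b), clear(c,c), near(a,a), ready(a), ready(b), ready(c), ready(e), ready(f)}  (19 atoms)
F2 = F1 ∪ {clear(e,e), clear(f,f), near(b,b)}  (22 atoms)
goal ⊆ F2  ⇒  h_max = 2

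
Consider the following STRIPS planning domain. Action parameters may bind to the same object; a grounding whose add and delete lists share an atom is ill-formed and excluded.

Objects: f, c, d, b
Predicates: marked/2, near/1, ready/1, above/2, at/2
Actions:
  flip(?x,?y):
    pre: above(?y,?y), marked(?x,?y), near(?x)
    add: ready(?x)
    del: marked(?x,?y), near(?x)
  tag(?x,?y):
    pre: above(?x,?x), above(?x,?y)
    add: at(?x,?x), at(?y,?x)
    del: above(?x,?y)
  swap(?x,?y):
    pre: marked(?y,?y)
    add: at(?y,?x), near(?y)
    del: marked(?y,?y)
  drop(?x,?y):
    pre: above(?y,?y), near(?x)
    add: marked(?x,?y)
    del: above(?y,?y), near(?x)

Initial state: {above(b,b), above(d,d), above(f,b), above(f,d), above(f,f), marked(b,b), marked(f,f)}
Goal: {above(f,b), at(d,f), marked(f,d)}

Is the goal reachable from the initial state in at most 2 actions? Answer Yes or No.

No

1. tag(f,d)  →  {above(b,b), above(d,d), above(f,b), above(f,f), at(d,f), at(f,f), marked(b,b), marked(f,f)}
2. swap(f,f)  →  {above(b,b), above(d,d), above(f,b), above(f,f), at(d,f), at(f,f), marked(b,b), near(f)}
3. drop(f,d)  →  {above(b,b), above(f,b), above(f,f), at(d,f), at(f,f), marked(b,b), marked(f,d)}
optimal plan length = 3; 3 > 2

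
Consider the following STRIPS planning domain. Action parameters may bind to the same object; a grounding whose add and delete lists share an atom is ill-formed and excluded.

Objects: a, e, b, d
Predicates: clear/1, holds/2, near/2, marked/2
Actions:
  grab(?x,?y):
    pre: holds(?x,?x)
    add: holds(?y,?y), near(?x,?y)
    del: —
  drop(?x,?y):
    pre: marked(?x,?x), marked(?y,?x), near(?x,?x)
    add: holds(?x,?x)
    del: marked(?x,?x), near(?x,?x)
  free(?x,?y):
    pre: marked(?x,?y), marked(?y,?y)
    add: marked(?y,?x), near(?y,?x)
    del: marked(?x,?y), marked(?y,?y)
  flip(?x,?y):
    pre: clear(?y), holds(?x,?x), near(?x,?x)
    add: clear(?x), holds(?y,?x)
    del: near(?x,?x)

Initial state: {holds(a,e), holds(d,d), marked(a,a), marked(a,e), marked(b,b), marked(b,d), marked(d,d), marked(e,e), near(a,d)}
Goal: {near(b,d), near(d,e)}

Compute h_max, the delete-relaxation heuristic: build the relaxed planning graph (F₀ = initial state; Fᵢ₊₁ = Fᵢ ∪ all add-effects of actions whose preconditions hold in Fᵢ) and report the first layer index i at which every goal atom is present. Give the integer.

F0 = init (9 atoms)
F1 = F0 ∪ {holds(a,a), holds(b,b), holds(e,e), marked(d,b), marked(e,a), near(d,a), near(d,b), near(d,d), near(d,e), near(e,a)}  (19 atoms)
F2 = F1 ∪ {near(a,a), near(a,b), near(a,e), near(b,a), near(b,b), near(b,d), near(b,e), near(e,b), near(e,d), near(e,e)}  (29 atoms)
goal ⊆ F2  ⇒  h_max = 2

2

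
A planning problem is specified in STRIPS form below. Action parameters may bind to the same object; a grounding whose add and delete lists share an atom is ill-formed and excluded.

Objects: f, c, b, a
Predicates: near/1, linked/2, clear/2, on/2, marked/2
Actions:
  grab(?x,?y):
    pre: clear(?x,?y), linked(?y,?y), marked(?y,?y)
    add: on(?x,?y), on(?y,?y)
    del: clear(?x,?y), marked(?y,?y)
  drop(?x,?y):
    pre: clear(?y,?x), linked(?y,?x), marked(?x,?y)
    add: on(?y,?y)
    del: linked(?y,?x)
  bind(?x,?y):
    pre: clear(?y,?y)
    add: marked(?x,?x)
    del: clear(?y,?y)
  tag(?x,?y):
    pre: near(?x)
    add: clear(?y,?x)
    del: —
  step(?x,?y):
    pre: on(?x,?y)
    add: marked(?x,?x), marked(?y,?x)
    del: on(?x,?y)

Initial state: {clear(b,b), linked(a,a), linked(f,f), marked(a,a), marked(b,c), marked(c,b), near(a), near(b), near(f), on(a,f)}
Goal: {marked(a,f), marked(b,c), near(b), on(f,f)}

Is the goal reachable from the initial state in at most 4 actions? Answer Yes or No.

1. tag(f,f)  →  {clear(b,b), clear(f,f), linked(a,a), linked(f,f), marked(a,a), marked(b,c), marked(c,b), near(a), near(b), near(f), on(a,f)}
2. tag(a,f)  →  {clear(b,b), clear(f,a), clear(f,f), linked(a,a), linked(f,f), marked(a,a), marked(b,c), marked(c,b), near(a), near(b), near(f), on(a,f)}
3. grab(f,a)  →  {clear(b,b), clear(f,f), linked(a,a), linked(f,f), marked(b,c), marked(c,b), near(a), near(b), near(f), on(a,a), on(a,f), on(f,a)}
4. step(f,a)  →  {clear(b,b), clear(f,f), linked(a,a), linked(f,f), marked(a,f), marked(b,c), marked(c,b), marked(f,f), near(a), near(b), near(f), on(a,a), on(a,f)}
5. grab(f,f)  →  {clear(b,b), linked(a,a), linked(f,f), marked(a,f), marked(b,c), marked(c,b), near(a), near(b), near(f), on(a,a), on(a,f), on(f,f)}
optimal plan length = 5; 5 > 4

No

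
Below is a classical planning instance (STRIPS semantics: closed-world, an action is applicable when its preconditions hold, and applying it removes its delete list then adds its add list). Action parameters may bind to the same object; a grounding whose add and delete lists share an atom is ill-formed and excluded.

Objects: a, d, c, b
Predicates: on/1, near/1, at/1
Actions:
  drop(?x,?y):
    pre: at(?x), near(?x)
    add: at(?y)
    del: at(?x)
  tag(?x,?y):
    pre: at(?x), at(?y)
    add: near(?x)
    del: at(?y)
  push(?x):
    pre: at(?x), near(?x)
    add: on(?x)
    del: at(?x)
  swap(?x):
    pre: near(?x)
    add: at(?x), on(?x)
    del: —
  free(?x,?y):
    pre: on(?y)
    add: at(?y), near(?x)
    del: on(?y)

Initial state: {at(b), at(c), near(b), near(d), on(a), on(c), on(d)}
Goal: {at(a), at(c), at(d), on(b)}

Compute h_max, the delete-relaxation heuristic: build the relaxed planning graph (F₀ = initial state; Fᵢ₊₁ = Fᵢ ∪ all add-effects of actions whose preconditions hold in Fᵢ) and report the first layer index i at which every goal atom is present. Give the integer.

F0 = init (7 atoms)
F1 = F0 ∪ {at(a), at(d), near(a), near(c), on(b)}  (12 atoms)
goal ⊆ F1  ⇒  h_max = 1

1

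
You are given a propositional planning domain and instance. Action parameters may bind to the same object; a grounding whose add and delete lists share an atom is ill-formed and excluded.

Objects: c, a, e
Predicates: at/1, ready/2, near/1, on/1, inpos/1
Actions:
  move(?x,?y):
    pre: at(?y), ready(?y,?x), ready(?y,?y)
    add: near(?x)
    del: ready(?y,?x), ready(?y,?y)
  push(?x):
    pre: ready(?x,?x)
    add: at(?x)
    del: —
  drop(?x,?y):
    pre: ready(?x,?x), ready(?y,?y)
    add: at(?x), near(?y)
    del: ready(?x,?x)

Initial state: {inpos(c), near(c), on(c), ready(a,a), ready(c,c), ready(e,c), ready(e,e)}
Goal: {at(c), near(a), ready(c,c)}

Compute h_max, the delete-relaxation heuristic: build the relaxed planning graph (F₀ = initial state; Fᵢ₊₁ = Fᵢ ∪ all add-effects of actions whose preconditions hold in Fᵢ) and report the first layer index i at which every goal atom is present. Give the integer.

1

F0 = init (7 atoms)
F1 = F0 ∪ {at(a), at(c), at(e), near(a), near(e)}  (12 atoms)
goal ⊆ F1  ⇒  h_max = 1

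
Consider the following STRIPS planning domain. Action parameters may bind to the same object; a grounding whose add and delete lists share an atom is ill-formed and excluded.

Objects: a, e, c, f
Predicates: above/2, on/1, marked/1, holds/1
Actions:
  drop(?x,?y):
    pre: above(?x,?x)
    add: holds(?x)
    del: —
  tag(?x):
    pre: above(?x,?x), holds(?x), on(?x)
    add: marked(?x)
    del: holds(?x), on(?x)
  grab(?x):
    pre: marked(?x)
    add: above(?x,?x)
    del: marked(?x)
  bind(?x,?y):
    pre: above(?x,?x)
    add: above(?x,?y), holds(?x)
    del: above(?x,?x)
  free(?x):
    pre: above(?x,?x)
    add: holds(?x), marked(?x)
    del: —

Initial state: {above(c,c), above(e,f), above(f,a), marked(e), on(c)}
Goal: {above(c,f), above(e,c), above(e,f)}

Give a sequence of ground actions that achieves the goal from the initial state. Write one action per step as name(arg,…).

1. grab(e)  →  {above(c,c), above(e,e), above(e,f), above(f,a), on(c)}
2. bind(e,c)  →  {above(c,c), above(e,c), above(e,f), above(f,a), holds(e), on(c)}
3. bind(c,f)  →  {above(c,f), above(e,c), above(e,f), above(f,a), holds(c), holds(e), on(c)}

grab(e); bind(e,c); bind(c,f)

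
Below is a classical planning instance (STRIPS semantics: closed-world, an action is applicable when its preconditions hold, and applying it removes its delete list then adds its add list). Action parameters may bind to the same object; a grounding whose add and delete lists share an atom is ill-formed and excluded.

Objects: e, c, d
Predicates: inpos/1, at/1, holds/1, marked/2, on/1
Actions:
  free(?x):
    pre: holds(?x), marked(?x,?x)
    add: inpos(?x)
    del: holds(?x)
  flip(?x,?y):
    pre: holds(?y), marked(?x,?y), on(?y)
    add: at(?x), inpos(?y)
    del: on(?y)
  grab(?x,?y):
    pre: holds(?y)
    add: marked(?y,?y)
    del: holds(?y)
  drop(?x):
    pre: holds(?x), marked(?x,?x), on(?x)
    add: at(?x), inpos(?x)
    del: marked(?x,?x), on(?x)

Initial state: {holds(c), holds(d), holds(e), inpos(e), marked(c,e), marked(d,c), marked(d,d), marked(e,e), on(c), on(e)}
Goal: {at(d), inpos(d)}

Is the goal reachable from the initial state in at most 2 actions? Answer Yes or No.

1. free(d)  →  {holds(c), holds(e), inpos(d), inpos(e), marked(c,e), marked(d,c), marked(d,d), marked(e,e), on(c), on(e)}
2. flip(d,c)  →  {at(d), holds(c), holds(e), inpos(c), inpos(d), inpos(e), marked(c,e), marked(d,c), marked(d,d), marked(e,e), on(e)}
optimal plan length = 2; 2 ≤ 2

Yes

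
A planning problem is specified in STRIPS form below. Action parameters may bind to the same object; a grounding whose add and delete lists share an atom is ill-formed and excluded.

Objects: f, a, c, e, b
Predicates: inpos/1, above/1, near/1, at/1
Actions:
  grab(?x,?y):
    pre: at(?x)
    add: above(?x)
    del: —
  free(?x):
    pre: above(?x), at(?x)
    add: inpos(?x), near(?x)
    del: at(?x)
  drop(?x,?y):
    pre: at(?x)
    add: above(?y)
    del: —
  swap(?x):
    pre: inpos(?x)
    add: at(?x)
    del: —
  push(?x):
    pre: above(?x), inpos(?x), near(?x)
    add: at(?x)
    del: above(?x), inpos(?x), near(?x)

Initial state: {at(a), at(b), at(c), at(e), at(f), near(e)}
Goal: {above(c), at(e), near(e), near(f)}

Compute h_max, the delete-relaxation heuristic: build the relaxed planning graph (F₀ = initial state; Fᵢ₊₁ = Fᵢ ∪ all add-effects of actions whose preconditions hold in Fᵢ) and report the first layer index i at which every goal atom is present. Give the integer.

F0 = init (6 atoms)
F1 = F0 ∪ {above(a), above(b), above(c), above(e), above(f)}  (11 atoms)
F2 = F1 ∪ {inpos(a), inpos(b), inpos(c), inpos(e), inpos(f), near(a), near(b), near(c), near(f)}  (20 atoms)
goal ⊆ F2  ⇒  h_max = 2

2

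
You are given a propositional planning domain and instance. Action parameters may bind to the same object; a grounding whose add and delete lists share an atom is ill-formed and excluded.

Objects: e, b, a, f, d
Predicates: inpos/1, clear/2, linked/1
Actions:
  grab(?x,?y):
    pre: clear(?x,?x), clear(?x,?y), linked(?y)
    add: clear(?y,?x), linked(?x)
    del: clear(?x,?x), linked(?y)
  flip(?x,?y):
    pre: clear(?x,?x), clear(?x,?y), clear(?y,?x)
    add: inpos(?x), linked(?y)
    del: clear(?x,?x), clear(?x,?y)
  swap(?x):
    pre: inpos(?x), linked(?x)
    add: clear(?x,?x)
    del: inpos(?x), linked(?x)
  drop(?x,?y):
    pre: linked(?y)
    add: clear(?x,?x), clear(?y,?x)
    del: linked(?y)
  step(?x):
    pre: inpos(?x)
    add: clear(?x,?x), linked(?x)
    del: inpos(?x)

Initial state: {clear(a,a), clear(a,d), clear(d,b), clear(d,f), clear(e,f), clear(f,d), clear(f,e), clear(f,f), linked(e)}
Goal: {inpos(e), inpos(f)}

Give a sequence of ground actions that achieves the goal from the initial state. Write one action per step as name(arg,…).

flip(f,e); drop(e,e); flip(e,e)

1. flip(f,e)  →  {clear(a,a), clear(a,d), clear(d,b), clear(d,f), clear(e,f), clear(f,d), inpos(f), linked(e)}
2. drop(e,e)  →  {clear(a,a), clear(a,d), clear(d,b), clear(d,f), clear(e,e), clear(e,f), clear(f,d), inpos(f)}
3. flip(e,e)  →  {clear(a,a), clear(a,d), clear(d,b), clear(d,f), clear(e,f), clear(f,d), inpos(e), inpos(f), linked(e)}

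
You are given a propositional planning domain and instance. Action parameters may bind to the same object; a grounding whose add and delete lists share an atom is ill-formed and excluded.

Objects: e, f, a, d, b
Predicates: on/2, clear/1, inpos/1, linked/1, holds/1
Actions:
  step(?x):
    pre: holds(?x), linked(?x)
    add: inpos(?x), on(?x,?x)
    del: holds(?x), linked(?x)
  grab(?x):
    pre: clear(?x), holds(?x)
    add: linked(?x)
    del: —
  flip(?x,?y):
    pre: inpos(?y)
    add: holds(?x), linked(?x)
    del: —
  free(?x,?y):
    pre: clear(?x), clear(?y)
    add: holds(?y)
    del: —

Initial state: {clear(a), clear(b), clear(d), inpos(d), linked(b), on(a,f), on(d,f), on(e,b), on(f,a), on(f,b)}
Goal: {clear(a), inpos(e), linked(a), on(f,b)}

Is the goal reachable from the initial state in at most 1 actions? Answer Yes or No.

1. flip(e,d)  →  {clear(a), clear(b), clear(d), holds(e), inpos(d), linked(b), linked(e), on(a,f), on(d,f), on(e,b), on(f,a), on(f,b)}
2. step(e)  →  {clear(a), clear(b), clear(d), inpos(d), inpos(e), linked(b), on(a,f), on(d,f), on(e,b), on(e,e), on(f,a), on(f,b)}
3. flip(a,e)  →  {clear(a), clear(b), clear(d), holds(a), inpos(d), inpos(e), linked(a), linked(b), on(a,f), on(d,f), on(e,b), on(e,e), on(f,a), on(f,b)}
optimal plan length = 3; 3 > 1

No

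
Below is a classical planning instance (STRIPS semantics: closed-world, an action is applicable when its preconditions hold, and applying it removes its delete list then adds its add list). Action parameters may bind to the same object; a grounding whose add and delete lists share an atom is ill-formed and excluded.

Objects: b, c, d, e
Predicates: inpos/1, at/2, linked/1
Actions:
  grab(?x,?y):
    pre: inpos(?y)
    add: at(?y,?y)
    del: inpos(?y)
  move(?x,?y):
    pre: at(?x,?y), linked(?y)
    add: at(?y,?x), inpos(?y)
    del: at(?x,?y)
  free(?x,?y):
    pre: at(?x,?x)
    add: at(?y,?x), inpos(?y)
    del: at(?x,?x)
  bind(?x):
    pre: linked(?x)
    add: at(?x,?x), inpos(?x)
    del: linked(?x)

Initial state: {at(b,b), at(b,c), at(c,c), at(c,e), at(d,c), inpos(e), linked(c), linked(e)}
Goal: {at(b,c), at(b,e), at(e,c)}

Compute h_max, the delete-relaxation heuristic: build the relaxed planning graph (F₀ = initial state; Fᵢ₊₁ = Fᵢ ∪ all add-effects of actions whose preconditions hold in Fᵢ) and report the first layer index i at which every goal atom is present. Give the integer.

2

F0 = init (8 atoms)
F1 = F0 ∪ {at(c,b), at(c,d), at(d,b), at(e,b), at(e,c), at(e,e), inpos(b), inpos(c), inpos(d)}  (17 atoms)
F2 = F1 ∪ {at(b,e), at(d,d), at(d,e)}  (20 atoms)
goal ⊆ F2  ⇒  h_max = 2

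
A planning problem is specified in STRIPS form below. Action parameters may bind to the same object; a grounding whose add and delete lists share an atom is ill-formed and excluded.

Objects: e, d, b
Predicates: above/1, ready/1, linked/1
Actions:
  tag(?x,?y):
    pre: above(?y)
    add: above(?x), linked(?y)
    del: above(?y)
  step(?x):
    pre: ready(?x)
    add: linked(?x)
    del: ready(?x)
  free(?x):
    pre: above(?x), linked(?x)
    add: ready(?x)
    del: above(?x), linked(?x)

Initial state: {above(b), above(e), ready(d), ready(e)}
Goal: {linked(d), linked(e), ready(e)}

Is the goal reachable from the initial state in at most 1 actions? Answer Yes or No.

No

1. tag(d,e)  →  {above(b), above(d), linked(e), ready(d), ready(e)}
2. tag(e,d)  →  {above(b), above(e), linked(d), linked(e), ready(d), ready(e)}
optimal plan length = 2; 2 > 1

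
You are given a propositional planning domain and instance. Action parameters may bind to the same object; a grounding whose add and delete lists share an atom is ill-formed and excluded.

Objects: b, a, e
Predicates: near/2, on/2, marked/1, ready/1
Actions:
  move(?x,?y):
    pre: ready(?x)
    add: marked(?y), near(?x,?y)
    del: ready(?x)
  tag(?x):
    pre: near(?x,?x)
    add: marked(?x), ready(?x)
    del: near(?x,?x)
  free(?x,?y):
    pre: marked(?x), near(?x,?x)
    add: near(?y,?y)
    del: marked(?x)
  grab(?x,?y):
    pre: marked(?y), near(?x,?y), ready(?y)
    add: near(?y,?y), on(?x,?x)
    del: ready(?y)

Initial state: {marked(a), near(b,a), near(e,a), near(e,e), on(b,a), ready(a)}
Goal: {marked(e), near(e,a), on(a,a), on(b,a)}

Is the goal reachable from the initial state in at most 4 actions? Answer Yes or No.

Yes

1. move(a,e)  →  {marked(a), marked(e), near(a,e), near(b,a), near(e,a), near(e,e), on(b,a)}
2. tag(e)  →  {marked(a), marked(e), near(a,e), near(b,a), near(e,a), on(b,a), ready(e)}
3. grab(a,e)  →  {marked(a), marked(e), near(a,e), near(b,a), near(e,a), near(e,e), on(a,a), on(b,a)}
optimal plan length = 3; 3 ≤ 4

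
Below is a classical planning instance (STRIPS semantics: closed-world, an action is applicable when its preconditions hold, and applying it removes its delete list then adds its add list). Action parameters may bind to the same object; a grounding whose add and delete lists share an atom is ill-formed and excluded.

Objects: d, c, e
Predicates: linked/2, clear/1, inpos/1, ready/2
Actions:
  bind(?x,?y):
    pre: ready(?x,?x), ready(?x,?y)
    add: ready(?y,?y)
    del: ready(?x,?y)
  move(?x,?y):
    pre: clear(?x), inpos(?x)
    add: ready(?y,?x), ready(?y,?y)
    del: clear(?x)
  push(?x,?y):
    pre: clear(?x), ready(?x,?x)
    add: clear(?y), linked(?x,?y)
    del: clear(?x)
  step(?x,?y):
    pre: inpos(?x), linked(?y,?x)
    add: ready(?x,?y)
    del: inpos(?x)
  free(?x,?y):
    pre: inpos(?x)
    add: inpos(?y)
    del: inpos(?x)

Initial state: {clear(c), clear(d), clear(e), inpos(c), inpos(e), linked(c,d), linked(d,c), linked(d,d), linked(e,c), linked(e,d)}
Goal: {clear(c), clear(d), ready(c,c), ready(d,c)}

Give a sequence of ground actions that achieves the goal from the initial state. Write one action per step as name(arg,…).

move(e,c); free(c,d); step(d,c)

1. move(e,c)  →  {clear(c), clear(d), inpos(c), inpos(e), linked(c,d), linked(d,c), linked(d,d), linked(e,c), linked(e,d), ready(c,c), ready(c,e)}
2. free(c,d)  →  {clear(c), clear(d), inpos(d), inpos(e), linked(c,d), linked(d,c), linked(d,d), linked(e,c), linked(e,d), ready(c,c), ready(c,e)}
3. step(d,c)  →  {clear(c), clear(d), inpos(e), linked(c,d), linked(d,c), linked(d,d), linked(e,c), linked(e,d), ready(c,c), ready(c,e), ready(d,c)}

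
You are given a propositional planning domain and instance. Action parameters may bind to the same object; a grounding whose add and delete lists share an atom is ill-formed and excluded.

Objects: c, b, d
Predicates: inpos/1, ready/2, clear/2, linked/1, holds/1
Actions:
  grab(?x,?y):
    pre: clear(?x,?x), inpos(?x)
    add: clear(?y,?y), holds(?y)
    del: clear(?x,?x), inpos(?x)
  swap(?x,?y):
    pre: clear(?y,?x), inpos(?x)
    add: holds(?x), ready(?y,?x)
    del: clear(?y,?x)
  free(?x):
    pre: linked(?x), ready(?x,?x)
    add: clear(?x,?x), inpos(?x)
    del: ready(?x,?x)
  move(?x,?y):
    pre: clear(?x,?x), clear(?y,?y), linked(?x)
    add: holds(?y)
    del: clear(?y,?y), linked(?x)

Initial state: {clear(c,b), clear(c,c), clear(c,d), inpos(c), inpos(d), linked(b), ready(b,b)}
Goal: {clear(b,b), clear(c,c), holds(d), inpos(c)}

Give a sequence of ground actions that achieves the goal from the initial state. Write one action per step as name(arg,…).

swap(d,c); free(b)

1. swap(d,c)  →  {clear(c,b), clear(c,c), holds(d), inpos(c), inpos(d), linked(b), ready(b,b), ready(c,d)}
2. free(b)  →  {clear(b,b), clear(c,b), clear(c,c), holds(d), inpos(b), inpos(c), inpos(d), linked(b), ready(c,d)}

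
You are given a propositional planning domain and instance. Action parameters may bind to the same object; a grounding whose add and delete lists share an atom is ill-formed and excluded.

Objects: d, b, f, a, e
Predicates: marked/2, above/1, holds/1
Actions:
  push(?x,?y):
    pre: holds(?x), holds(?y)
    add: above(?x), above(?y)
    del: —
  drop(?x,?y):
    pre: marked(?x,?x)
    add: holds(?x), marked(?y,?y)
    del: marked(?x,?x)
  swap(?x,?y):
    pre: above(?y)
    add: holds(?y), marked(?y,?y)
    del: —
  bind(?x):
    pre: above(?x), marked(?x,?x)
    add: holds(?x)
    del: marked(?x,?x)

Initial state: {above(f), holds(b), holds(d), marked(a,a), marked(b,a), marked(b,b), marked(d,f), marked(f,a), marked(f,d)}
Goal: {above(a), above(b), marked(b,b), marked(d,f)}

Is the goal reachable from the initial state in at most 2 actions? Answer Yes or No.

1. drop(a,d)  →  {above(f), holds(a), holds(b), holds(d), marked(b,a), marked(b,b), marked(d,d), marked(d,f), marked(f,a), marked(f,d)}
2. push(b,a)  →  {above(a), above(b), above(f), holds(a), holds(b), holds(d), marked(b,a), marked(b,b), marked(d,d), marked(d,f), marked(f,a), marked(f,d)}
optimal plan length = 2; 2 ≤ 2

Yes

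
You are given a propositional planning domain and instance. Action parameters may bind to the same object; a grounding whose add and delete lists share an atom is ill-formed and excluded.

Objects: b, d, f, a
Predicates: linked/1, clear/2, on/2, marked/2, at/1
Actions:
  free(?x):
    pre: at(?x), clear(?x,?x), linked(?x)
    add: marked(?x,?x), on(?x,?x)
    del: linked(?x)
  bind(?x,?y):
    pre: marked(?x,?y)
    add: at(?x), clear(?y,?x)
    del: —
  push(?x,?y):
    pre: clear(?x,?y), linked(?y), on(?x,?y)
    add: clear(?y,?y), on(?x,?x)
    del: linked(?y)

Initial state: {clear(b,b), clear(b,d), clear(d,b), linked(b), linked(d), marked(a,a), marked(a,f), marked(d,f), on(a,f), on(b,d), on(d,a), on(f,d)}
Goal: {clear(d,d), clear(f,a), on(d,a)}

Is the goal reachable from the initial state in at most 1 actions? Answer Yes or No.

1. bind(a,f)  →  {at(a), clear(b,b), clear(b,d), clear(d,b), clear(f,a), linked(b), linked(d), marked(a,a), marked(a,f), marked(d,f), on(a,f), on(b,d), on(d,a), on(f,d)}
2. push(b,d)  →  {at(a), clear(b,b), clear(b,d), clear(d,b), clear(d,d), clear(f,a), linked(b), marked(a,a), marked(a,f), marked(d,f), on(a,f), on(b,b), on(b,d), on(d,a), on(f,d)}
optimal plan length = 2; 2 > 1

No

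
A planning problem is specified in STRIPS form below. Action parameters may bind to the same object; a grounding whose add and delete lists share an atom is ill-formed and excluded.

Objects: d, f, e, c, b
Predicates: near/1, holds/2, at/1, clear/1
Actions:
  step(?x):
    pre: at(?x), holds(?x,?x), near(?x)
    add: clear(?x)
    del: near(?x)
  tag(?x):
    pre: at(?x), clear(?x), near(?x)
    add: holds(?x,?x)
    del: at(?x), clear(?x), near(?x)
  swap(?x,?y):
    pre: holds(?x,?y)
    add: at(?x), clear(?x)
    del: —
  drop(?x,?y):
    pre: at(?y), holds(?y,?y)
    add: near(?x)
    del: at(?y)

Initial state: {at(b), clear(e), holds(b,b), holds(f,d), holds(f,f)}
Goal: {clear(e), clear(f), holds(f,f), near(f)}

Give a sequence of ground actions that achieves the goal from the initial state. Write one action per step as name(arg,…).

swap(f,d); drop(f,f)

1. swap(f,d)  →  {at(b), at(f), clear(e), clear(f), holds(b,b), holds(f,d), holds(f,f)}
2. drop(f,f)  →  {at(b), clear(e), clear(f), holds(b,b), holds(f,d), holds(f,f), near(f)}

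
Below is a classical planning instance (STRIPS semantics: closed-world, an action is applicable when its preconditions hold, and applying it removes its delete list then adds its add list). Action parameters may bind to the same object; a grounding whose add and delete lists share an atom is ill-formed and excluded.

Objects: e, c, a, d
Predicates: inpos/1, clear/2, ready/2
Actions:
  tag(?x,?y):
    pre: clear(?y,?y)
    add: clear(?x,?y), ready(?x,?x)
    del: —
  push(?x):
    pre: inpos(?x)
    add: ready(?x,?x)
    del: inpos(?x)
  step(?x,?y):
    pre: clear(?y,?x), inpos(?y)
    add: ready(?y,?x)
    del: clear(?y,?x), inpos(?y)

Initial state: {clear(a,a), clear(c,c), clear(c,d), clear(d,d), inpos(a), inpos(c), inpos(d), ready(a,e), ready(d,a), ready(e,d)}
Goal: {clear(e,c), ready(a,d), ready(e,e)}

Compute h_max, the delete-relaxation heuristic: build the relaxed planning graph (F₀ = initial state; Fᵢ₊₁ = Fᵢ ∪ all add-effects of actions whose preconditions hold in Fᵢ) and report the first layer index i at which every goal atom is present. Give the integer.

2

F0 = init (10 atoms)
F1 = F0 ∪ {clear(a,c), clear(a,d), clear(c,a), clear(d,a), clear(d,c), clear(e,a), clear(e,c), clear(e,d), ready(a,a), ready(c,c), ready(c,d), ready(d,d), ready(e,e)}  (23 atoms)
F2 = F1 ∪ {ready(a,c), ready(a,d), ready(c,a), ready(d,c)}  (27 atoms)
goal ⊆ F2  ⇒  h_max = 2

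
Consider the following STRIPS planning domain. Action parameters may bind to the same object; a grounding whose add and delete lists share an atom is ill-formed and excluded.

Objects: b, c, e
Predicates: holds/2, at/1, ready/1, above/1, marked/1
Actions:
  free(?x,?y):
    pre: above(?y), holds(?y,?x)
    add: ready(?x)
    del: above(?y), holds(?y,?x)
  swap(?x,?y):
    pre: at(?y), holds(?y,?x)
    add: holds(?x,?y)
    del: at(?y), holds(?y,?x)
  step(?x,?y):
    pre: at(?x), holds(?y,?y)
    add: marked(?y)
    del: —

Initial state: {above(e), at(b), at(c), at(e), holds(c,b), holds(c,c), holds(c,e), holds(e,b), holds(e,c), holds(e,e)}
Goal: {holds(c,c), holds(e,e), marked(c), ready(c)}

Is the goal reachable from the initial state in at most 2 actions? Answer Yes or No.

Yes

1. free(c,e)  →  {at(b), at(c), at(e), holds(c,b), holds(c,c), holds(c,e), holds(e,b), holds(e,e), ready(c)}
2. step(b,c)  →  {at(b), at(c), at(e), holds(c,b), holds(c,c), holds(c,e), holds(e,b), holds(e,e), marked(c), ready(c)}
optimal plan length = 2; 2 ≤ 2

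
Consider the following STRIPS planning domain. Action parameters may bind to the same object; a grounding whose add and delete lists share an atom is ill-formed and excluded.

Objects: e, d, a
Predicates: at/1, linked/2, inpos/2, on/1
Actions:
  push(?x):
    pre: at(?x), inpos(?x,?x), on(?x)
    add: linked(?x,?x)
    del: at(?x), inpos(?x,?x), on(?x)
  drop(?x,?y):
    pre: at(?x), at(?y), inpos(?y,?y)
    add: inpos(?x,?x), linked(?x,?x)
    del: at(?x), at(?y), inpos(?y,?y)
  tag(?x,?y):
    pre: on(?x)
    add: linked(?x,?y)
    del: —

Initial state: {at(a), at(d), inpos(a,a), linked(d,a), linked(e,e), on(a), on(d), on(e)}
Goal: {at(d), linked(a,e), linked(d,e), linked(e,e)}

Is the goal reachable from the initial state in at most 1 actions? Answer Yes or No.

No

1. tag(d,e)  →  {at(a), at(d), inpos(a,a), linked(d,a), linked(d,e), linked(e,e), on(a), on(d), on(e)}
2. tag(a,e)  →  {at(a), at(d), inpos(a,a), linked(a,e), linked(d,a), linked(d,e), linked(e,e), on(a), on(d), on(e)}
optimal plan length = 2; 2 > 1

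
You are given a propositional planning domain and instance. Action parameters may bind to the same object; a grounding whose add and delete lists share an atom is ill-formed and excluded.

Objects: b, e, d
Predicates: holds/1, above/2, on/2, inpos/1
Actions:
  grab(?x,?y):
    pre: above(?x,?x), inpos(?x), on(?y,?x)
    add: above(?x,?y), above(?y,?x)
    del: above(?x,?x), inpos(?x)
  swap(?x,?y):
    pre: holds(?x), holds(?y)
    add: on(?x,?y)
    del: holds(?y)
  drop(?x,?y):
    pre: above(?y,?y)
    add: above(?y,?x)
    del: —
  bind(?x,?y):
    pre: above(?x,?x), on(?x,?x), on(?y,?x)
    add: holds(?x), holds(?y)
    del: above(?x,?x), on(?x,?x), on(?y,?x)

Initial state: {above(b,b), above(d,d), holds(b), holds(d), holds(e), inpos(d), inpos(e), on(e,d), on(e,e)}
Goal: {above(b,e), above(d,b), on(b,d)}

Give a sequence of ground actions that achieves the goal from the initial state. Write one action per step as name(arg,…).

1. swap(b,d)  →  {above(b,b), above(d,d), holds(b), holds(e), inpos(d), inpos(e), on(b,d), on(e,d), on(e,e)}
2. grab(d,b)  →  {above(b,b), above(b,d), above(d,b), holds(b), holds(e), inpos(e), on(b,d), on(e,d), on(e,e)}
3. drop(e,b)  →  {above(b,b), above(b,d), above(b,e), above(d,b), holds(b), holds(e), inpos(e), on(b,d), on(e,d), on(e,e)}

swap(b,d); grab(d,b); drop(e,b)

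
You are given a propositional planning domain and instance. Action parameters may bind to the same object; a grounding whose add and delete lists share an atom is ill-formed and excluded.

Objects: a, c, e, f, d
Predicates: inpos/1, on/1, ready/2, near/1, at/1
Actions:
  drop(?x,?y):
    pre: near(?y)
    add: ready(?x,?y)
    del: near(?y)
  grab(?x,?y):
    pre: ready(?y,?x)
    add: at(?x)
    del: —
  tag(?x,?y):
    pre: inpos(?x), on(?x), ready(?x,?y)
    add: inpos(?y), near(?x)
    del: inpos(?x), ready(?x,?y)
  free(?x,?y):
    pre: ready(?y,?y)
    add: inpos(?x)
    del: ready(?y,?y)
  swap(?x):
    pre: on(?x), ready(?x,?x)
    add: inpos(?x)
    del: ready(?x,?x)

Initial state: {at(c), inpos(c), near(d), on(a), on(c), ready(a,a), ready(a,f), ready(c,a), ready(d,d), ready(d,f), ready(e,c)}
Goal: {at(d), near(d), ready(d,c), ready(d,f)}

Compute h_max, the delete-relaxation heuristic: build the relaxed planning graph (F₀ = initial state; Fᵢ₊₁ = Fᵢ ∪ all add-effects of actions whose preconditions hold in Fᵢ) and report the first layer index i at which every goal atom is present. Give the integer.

2

F0 = init (11 atoms)
F1 = F0 ∪ {at(a), at(d), at(f), inpos(a), inpos(d), inpos(e), inpos(f), near(c), ready(a,d), ready(c,d), ready(e,d), ready(f,d)}  (23 atoms)
F2 = F1 ∪ {near(a), ready(a,c), ready(c,c), ready(d,c), ready(f,c)}  (28 atoms)
goal ⊆ F2  ⇒  h_max = 2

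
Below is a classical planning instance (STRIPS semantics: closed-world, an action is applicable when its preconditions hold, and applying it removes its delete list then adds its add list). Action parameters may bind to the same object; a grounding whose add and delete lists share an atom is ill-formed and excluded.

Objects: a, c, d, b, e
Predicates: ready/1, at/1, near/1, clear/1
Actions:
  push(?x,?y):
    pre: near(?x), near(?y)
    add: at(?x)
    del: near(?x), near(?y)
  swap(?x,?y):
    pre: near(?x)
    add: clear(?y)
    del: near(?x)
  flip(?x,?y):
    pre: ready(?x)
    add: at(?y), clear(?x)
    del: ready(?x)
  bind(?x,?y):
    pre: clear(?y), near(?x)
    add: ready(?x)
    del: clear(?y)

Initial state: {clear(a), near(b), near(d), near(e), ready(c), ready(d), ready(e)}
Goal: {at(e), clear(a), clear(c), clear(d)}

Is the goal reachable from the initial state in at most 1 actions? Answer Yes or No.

1. swap(d,c)  →  {clear(a), clear(c), near(b), near(e), ready(c), ready(d), ready(e)}
2. flip(d,e)  →  {at(e), clear(a), clear(c), clear(d), near(b), near(e), ready(c), ready(e)}
optimal plan length = 2; 2 > 1

No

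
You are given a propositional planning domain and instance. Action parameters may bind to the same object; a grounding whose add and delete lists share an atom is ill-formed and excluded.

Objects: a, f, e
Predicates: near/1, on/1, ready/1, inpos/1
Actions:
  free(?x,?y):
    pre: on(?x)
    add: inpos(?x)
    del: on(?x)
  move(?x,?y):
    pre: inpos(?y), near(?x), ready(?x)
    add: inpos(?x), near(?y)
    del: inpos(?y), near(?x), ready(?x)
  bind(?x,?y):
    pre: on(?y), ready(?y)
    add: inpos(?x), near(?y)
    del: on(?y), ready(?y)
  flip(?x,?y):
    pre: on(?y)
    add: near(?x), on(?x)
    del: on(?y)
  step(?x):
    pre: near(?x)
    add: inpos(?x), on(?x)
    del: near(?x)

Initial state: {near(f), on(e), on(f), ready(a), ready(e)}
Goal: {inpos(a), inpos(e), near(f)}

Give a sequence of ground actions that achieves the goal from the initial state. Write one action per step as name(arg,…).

1. bind(a,e)  →  {inpos(a), near(e), near(f), on(f), ready(a)}
2. step(e)  →  {inpos(a), inpos(e), near(f), on(e), on(f), ready(a)}

bind(a,e); step(e)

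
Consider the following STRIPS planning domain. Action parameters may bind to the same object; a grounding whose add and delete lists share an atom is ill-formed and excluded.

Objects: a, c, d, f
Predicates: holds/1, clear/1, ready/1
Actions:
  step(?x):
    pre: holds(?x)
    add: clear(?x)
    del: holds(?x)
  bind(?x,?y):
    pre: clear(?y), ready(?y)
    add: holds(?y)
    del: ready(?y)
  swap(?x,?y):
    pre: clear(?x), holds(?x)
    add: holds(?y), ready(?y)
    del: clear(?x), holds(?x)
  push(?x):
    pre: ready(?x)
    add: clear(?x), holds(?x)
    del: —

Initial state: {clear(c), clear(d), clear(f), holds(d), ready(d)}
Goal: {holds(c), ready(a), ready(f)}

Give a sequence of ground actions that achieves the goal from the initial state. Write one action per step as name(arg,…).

swap(d,a); push(a); swap(a,f); swap(f,c)

1. swap(d,a)  →  {clear(c), clear(f), holds(a), ready(a), ready(d)}
2. push(a)  →  {clear(a), clear(c), clear(f), holds(a), ready(a), ready(d)}
3. swap(a,f)  →  {clear(c), clear(f), holds(f), ready(a), ready(d), ready(f)}
4. swap(f,c)  →  {clear(c), holds(c), ready(a), ready(c), ready(d), ready(f)}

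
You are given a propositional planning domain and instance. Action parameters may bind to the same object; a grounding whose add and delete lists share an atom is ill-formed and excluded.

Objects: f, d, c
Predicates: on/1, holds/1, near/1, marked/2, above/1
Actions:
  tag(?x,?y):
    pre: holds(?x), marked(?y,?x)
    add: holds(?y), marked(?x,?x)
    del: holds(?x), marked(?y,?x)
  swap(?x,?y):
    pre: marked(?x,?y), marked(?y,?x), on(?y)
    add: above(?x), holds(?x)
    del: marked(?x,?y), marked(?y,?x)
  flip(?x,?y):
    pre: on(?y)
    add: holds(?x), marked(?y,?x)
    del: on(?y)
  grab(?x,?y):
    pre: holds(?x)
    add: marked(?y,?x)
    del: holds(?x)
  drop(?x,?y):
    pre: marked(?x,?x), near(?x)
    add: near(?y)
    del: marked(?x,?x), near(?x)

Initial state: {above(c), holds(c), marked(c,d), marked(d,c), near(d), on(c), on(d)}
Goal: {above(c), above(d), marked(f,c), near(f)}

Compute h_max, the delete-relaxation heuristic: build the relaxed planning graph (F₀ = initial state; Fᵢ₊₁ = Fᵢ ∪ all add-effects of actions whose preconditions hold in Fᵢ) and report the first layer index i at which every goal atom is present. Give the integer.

2

F0 = init (7 atoms)
F1 = F0 ∪ {above(d), holds(d), holds(f), marked(c,c), marked(c,f), marked(d,d), marked(d,f), marked(f,c)}  (15 atoms)
F2 = F1 ∪ {above(f), marked(f,d), marked(f,f), near(c), near(f)}  (20 atoms)
goal ⊆ F2  ⇒  h_max = 2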